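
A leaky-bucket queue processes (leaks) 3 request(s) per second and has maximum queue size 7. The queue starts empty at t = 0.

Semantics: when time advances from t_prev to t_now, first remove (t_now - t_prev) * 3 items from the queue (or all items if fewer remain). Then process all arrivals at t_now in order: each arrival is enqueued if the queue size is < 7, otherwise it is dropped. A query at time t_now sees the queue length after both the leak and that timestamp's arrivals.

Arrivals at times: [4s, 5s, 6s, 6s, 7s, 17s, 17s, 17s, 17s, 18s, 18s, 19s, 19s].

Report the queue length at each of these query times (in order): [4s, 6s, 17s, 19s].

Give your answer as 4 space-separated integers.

Answer: 1 2 4 2

Derivation:
Queue lengths at query times:
  query t=4s: backlog = 1
  query t=6s: backlog = 2
  query t=17s: backlog = 4
  query t=19s: backlog = 2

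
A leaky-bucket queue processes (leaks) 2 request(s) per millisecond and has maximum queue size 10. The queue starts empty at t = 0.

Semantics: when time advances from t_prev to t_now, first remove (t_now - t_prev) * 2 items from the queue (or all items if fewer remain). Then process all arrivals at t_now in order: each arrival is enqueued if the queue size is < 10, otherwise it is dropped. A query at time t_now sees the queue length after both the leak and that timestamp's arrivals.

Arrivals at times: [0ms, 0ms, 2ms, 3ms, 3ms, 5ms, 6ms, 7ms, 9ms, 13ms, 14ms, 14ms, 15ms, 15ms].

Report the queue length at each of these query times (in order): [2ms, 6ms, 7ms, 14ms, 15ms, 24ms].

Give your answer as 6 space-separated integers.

Answer: 1 1 1 2 2 0

Derivation:
Queue lengths at query times:
  query t=2ms: backlog = 1
  query t=6ms: backlog = 1
  query t=7ms: backlog = 1
  query t=14ms: backlog = 2
  query t=15ms: backlog = 2
  query t=24ms: backlog = 0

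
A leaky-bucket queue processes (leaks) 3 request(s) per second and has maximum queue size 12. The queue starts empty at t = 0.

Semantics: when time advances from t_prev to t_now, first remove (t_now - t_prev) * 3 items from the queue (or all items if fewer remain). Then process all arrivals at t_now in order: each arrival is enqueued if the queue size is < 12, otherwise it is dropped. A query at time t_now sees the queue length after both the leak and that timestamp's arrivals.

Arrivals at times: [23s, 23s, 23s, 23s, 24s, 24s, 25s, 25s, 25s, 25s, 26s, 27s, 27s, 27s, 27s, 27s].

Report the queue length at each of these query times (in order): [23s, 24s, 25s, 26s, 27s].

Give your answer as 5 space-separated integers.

Queue lengths at query times:
  query t=23s: backlog = 4
  query t=24s: backlog = 3
  query t=25s: backlog = 4
  query t=26s: backlog = 2
  query t=27s: backlog = 5

Answer: 4 3 4 2 5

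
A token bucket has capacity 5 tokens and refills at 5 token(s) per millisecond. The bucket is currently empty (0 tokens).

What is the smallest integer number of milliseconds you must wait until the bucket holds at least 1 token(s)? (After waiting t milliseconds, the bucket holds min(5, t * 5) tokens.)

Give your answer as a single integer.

Answer: 1

Derivation:
Need t * 5 >= 1, so t >= 1/5.
Smallest integer t = ceil(1/5) = 1.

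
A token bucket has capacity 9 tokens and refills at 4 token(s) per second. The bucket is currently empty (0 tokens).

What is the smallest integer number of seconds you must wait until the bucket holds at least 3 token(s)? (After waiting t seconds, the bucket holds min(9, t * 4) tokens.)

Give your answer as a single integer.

Answer: 1

Derivation:
Need t * 4 >= 3, so t >= 3/4.
Smallest integer t = ceil(3/4) = 1.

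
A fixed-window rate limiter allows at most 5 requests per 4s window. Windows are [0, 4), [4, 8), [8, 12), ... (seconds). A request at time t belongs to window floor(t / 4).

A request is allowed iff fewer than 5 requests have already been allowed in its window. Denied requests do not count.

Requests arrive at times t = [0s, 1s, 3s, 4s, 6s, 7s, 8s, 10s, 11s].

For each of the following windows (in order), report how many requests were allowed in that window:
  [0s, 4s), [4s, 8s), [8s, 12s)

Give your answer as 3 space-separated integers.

Processing requests:
  req#1 t=0s (window 0): ALLOW
  req#2 t=1s (window 0): ALLOW
  req#3 t=3s (window 0): ALLOW
  req#4 t=4s (window 1): ALLOW
  req#5 t=6s (window 1): ALLOW
  req#6 t=7s (window 1): ALLOW
  req#7 t=8s (window 2): ALLOW
  req#8 t=10s (window 2): ALLOW
  req#9 t=11s (window 2): ALLOW

Allowed counts by window: 3 3 3

Answer: 3 3 3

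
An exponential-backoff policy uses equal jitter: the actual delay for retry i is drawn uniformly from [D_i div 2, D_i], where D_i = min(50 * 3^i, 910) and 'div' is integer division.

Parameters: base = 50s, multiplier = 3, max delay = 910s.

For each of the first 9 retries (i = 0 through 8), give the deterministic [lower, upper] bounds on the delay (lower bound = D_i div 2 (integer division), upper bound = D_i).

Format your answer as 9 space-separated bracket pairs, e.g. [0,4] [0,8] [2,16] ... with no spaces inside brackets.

Answer: [25,50] [75,150] [225,450] [455,910] [455,910] [455,910] [455,910] [455,910] [455,910]

Derivation:
Computing bounds per retry:
  i=0: D_i=min(50*3^0,910)=50, bounds=[25,50]
  i=1: D_i=min(50*3^1,910)=150, bounds=[75,150]
  i=2: D_i=min(50*3^2,910)=450, bounds=[225,450]
  i=3: D_i=min(50*3^3,910)=910, bounds=[455,910]
  i=4: D_i=min(50*3^4,910)=910, bounds=[455,910]
  i=5: D_i=min(50*3^5,910)=910, bounds=[455,910]
  i=6: D_i=min(50*3^6,910)=910, bounds=[455,910]
  i=7: D_i=min(50*3^7,910)=910, bounds=[455,910]
  i=8: D_i=min(50*3^8,910)=910, bounds=[455,910]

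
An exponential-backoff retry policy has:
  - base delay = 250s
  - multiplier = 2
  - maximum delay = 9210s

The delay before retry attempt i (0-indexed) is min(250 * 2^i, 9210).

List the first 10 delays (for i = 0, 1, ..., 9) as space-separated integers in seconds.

Answer: 250 500 1000 2000 4000 8000 9210 9210 9210 9210

Derivation:
Computing each delay:
  i=0: min(250*2^0, 9210) = 250
  i=1: min(250*2^1, 9210) = 500
  i=2: min(250*2^2, 9210) = 1000
  i=3: min(250*2^3, 9210) = 2000
  i=4: min(250*2^4, 9210) = 4000
  i=5: min(250*2^5, 9210) = 8000
  i=6: min(250*2^6, 9210) = 9210
  i=7: min(250*2^7, 9210) = 9210
  i=8: min(250*2^8, 9210) = 9210
  i=9: min(250*2^9, 9210) = 9210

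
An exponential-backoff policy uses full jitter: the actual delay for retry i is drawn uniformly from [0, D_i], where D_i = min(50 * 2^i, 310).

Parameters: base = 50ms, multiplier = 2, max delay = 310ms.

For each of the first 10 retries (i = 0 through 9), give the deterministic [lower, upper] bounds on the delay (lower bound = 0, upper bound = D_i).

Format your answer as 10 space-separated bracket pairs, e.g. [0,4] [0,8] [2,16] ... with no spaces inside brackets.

Computing bounds per retry:
  i=0: D_i=min(50*2^0,310)=50, bounds=[0,50]
  i=1: D_i=min(50*2^1,310)=100, bounds=[0,100]
  i=2: D_i=min(50*2^2,310)=200, bounds=[0,200]
  i=3: D_i=min(50*2^3,310)=310, bounds=[0,310]
  i=4: D_i=min(50*2^4,310)=310, bounds=[0,310]
  i=5: D_i=min(50*2^5,310)=310, bounds=[0,310]
  i=6: D_i=min(50*2^6,310)=310, bounds=[0,310]
  i=7: D_i=min(50*2^7,310)=310, bounds=[0,310]
  i=8: D_i=min(50*2^8,310)=310, bounds=[0,310]
  i=9: D_i=min(50*2^9,310)=310, bounds=[0,310]

Answer: [0,50] [0,100] [0,200] [0,310] [0,310] [0,310] [0,310] [0,310] [0,310] [0,310]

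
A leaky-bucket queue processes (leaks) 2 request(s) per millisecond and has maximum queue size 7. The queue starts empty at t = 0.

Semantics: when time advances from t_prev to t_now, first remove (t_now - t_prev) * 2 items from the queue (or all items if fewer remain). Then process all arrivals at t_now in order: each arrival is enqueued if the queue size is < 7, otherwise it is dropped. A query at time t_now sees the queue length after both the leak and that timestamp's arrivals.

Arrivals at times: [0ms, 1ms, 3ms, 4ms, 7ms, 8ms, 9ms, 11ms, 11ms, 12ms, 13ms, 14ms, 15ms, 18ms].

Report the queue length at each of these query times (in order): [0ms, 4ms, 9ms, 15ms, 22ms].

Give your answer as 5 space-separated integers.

Answer: 1 1 1 1 0

Derivation:
Queue lengths at query times:
  query t=0ms: backlog = 1
  query t=4ms: backlog = 1
  query t=9ms: backlog = 1
  query t=15ms: backlog = 1
  query t=22ms: backlog = 0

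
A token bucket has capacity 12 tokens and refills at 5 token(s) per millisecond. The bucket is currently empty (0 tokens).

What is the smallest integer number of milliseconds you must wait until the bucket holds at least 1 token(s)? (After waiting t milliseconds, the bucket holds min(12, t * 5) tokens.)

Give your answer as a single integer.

Answer: 1

Derivation:
Need t * 5 >= 1, so t >= 1/5.
Smallest integer t = ceil(1/5) = 1.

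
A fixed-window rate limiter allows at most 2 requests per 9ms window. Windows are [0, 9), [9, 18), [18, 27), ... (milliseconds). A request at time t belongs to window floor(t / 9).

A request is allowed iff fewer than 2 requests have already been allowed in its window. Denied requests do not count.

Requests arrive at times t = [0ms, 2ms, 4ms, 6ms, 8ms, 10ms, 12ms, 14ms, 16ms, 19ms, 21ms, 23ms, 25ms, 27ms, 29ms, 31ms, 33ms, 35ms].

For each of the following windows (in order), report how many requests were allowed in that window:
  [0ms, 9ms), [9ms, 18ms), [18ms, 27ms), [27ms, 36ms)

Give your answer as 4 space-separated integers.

Processing requests:
  req#1 t=0ms (window 0): ALLOW
  req#2 t=2ms (window 0): ALLOW
  req#3 t=4ms (window 0): DENY
  req#4 t=6ms (window 0): DENY
  req#5 t=8ms (window 0): DENY
  req#6 t=10ms (window 1): ALLOW
  req#7 t=12ms (window 1): ALLOW
  req#8 t=14ms (window 1): DENY
  req#9 t=16ms (window 1): DENY
  req#10 t=19ms (window 2): ALLOW
  req#11 t=21ms (window 2): ALLOW
  req#12 t=23ms (window 2): DENY
  req#13 t=25ms (window 2): DENY
  req#14 t=27ms (window 3): ALLOW
  req#15 t=29ms (window 3): ALLOW
  req#16 t=31ms (window 3): DENY
  req#17 t=33ms (window 3): DENY
  req#18 t=35ms (window 3): DENY

Allowed counts by window: 2 2 2 2

Answer: 2 2 2 2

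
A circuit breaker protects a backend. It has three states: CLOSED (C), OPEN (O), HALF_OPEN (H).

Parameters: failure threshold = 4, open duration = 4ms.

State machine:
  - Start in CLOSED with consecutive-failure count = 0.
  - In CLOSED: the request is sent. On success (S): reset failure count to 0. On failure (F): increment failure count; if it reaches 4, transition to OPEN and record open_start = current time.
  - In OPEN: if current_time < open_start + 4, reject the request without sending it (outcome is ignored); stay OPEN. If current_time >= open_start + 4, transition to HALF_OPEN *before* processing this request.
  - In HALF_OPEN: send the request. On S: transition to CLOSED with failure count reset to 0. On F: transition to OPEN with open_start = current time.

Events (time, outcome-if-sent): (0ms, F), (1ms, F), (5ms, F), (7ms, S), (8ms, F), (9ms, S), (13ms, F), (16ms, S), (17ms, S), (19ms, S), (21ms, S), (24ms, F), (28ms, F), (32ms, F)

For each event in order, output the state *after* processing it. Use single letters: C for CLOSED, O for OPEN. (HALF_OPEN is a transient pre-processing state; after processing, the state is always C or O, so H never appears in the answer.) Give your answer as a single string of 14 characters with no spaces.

Answer: CCCCCCCCCCCCCC

Derivation:
State after each event:
  event#1 t=0ms outcome=F: state=CLOSED
  event#2 t=1ms outcome=F: state=CLOSED
  event#3 t=5ms outcome=F: state=CLOSED
  event#4 t=7ms outcome=S: state=CLOSED
  event#5 t=8ms outcome=F: state=CLOSED
  event#6 t=9ms outcome=S: state=CLOSED
  event#7 t=13ms outcome=F: state=CLOSED
  event#8 t=16ms outcome=S: state=CLOSED
  event#9 t=17ms outcome=S: state=CLOSED
  event#10 t=19ms outcome=S: state=CLOSED
  event#11 t=21ms outcome=S: state=CLOSED
  event#12 t=24ms outcome=F: state=CLOSED
  event#13 t=28ms outcome=F: state=CLOSED
  event#14 t=32ms outcome=F: state=CLOSED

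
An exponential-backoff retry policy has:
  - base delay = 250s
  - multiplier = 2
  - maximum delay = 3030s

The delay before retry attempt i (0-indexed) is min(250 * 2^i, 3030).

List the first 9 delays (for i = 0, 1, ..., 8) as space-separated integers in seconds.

Answer: 250 500 1000 2000 3030 3030 3030 3030 3030

Derivation:
Computing each delay:
  i=0: min(250*2^0, 3030) = 250
  i=1: min(250*2^1, 3030) = 500
  i=2: min(250*2^2, 3030) = 1000
  i=3: min(250*2^3, 3030) = 2000
  i=4: min(250*2^4, 3030) = 3030
  i=5: min(250*2^5, 3030) = 3030
  i=6: min(250*2^6, 3030) = 3030
  i=7: min(250*2^7, 3030) = 3030
  i=8: min(250*2^8, 3030) = 3030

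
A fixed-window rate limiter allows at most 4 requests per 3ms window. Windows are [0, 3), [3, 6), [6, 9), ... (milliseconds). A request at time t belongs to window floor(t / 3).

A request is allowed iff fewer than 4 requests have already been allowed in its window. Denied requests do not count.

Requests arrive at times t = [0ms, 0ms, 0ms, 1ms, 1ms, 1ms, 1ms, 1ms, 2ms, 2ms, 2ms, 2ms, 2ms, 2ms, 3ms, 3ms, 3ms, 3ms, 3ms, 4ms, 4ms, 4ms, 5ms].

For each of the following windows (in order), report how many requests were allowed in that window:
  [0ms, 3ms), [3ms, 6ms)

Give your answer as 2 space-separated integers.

Answer: 4 4

Derivation:
Processing requests:
  req#1 t=0ms (window 0): ALLOW
  req#2 t=0ms (window 0): ALLOW
  req#3 t=0ms (window 0): ALLOW
  req#4 t=1ms (window 0): ALLOW
  req#5 t=1ms (window 0): DENY
  req#6 t=1ms (window 0): DENY
  req#7 t=1ms (window 0): DENY
  req#8 t=1ms (window 0): DENY
  req#9 t=2ms (window 0): DENY
  req#10 t=2ms (window 0): DENY
  req#11 t=2ms (window 0): DENY
  req#12 t=2ms (window 0): DENY
  req#13 t=2ms (window 0): DENY
  req#14 t=2ms (window 0): DENY
  req#15 t=3ms (window 1): ALLOW
  req#16 t=3ms (window 1): ALLOW
  req#17 t=3ms (window 1): ALLOW
  req#18 t=3ms (window 1): ALLOW
  req#19 t=3ms (window 1): DENY
  req#20 t=4ms (window 1): DENY
  req#21 t=4ms (window 1): DENY
  req#22 t=4ms (window 1): DENY
  req#23 t=5ms (window 1): DENY

Allowed counts by window: 4 4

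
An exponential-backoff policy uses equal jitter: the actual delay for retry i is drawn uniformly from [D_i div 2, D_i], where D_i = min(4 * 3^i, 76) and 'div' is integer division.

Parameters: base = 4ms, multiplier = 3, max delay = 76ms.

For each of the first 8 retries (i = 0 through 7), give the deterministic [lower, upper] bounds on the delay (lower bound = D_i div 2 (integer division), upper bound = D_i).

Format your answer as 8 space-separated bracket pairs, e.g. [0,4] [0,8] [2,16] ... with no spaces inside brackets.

Computing bounds per retry:
  i=0: D_i=min(4*3^0,76)=4, bounds=[2,4]
  i=1: D_i=min(4*3^1,76)=12, bounds=[6,12]
  i=2: D_i=min(4*3^2,76)=36, bounds=[18,36]
  i=3: D_i=min(4*3^3,76)=76, bounds=[38,76]
  i=4: D_i=min(4*3^4,76)=76, bounds=[38,76]
  i=5: D_i=min(4*3^5,76)=76, bounds=[38,76]
  i=6: D_i=min(4*3^6,76)=76, bounds=[38,76]
  i=7: D_i=min(4*3^7,76)=76, bounds=[38,76]

Answer: [2,4] [6,12] [18,36] [38,76] [38,76] [38,76] [38,76] [38,76]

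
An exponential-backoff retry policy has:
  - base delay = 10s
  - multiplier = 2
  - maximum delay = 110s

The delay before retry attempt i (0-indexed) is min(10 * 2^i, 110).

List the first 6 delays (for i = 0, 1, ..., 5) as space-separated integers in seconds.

Answer: 10 20 40 80 110 110

Derivation:
Computing each delay:
  i=0: min(10*2^0, 110) = 10
  i=1: min(10*2^1, 110) = 20
  i=2: min(10*2^2, 110) = 40
  i=3: min(10*2^3, 110) = 80
  i=4: min(10*2^4, 110) = 110
  i=5: min(10*2^5, 110) = 110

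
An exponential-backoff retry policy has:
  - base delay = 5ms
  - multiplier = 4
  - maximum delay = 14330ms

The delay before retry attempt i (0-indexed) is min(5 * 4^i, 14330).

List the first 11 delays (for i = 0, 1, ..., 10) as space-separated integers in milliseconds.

Answer: 5 20 80 320 1280 5120 14330 14330 14330 14330 14330

Derivation:
Computing each delay:
  i=0: min(5*4^0, 14330) = 5
  i=1: min(5*4^1, 14330) = 20
  i=2: min(5*4^2, 14330) = 80
  i=3: min(5*4^3, 14330) = 320
  i=4: min(5*4^4, 14330) = 1280
  i=5: min(5*4^5, 14330) = 5120
  i=6: min(5*4^6, 14330) = 14330
  i=7: min(5*4^7, 14330) = 14330
  i=8: min(5*4^8, 14330) = 14330
  i=9: min(5*4^9, 14330) = 14330
  i=10: min(5*4^10, 14330) = 14330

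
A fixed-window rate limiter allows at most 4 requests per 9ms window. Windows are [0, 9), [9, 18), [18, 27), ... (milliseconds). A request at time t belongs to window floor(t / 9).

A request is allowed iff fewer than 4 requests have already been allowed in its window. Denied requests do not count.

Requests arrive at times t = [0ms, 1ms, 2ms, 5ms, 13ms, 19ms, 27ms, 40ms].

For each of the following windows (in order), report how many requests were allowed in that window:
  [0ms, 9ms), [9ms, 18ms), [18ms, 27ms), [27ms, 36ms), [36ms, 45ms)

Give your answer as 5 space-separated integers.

Processing requests:
  req#1 t=0ms (window 0): ALLOW
  req#2 t=1ms (window 0): ALLOW
  req#3 t=2ms (window 0): ALLOW
  req#4 t=5ms (window 0): ALLOW
  req#5 t=13ms (window 1): ALLOW
  req#6 t=19ms (window 2): ALLOW
  req#7 t=27ms (window 3): ALLOW
  req#8 t=40ms (window 4): ALLOW

Allowed counts by window: 4 1 1 1 1

Answer: 4 1 1 1 1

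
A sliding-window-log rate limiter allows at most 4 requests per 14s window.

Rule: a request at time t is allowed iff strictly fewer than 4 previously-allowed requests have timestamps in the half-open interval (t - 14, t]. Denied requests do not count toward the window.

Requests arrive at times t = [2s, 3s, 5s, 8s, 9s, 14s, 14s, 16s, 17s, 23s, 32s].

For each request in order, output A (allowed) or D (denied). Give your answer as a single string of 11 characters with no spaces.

Tracking allowed requests in the window:
  req#1 t=2s: ALLOW
  req#2 t=3s: ALLOW
  req#3 t=5s: ALLOW
  req#4 t=8s: ALLOW
  req#5 t=9s: DENY
  req#6 t=14s: DENY
  req#7 t=14s: DENY
  req#8 t=16s: ALLOW
  req#9 t=17s: ALLOW
  req#10 t=23s: ALLOW
  req#11 t=32s: ALLOW

Answer: AAAADDDAAAA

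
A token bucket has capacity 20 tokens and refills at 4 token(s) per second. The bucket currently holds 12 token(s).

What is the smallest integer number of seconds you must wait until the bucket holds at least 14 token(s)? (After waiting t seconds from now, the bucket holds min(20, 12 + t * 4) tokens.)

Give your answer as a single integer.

Need 12 + t * 4 >= 14, so t >= 2/4.
Smallest integer t = ceil(2/4) = 1.

Answer: 1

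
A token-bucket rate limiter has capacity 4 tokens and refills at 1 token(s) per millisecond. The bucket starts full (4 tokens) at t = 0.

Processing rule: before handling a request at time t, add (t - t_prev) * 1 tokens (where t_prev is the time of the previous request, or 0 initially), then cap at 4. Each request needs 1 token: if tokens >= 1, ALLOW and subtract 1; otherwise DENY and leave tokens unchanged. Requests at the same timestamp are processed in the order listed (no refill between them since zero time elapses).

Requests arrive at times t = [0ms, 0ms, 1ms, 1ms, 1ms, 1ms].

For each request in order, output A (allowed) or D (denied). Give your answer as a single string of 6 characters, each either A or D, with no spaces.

Answer: AAAAAD

Derivation:
Simulating step by step:
  req#1 t=0ms: ALLOW
  req#2 t=0ms: ALLOW
  req#3 t=1ms: ALLOW
  req#4 t=1ms: ALLOW
  req#5 t=1ms: ALLOW
  req#6 t=1ms: DENY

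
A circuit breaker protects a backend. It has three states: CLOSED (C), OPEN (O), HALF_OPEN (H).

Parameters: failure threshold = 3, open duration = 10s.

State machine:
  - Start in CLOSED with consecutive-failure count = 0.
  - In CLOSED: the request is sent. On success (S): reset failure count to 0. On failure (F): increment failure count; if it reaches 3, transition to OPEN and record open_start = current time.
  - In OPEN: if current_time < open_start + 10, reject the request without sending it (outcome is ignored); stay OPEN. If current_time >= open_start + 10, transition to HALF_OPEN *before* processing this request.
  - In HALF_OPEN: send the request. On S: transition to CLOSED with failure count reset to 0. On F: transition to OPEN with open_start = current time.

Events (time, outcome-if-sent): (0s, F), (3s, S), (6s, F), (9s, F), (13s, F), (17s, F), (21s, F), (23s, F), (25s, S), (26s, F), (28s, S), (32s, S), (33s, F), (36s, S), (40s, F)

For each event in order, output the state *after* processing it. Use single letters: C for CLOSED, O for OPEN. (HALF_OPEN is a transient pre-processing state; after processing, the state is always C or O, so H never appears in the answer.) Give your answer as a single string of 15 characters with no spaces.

State after each event:
  event#1 t=0s outcome=F: state=CLOSED
  event#2 t=3s outcome=S: state=CLOSED
  event#3 t=6s outcome=F: state=CLOSED
  event#4 t=9s outcome=F: state=CLOSED
  event#5 t=13s outcome=F: state=OPEN
  event#6 t=17s outcome=F: state=OPEN
  event#7 t=21s outcome=F: state=OPEN
  event#8 t=23s outcome=F: state=OPEN
  event#9 t=25s outcome=S: state=OPEN
  event#10 t=26s outcome=F: state=OPEN
  event#11 t=28s outcome=S: state=OPEN
  event#12 t=32s outcome=S: state=OPEN
  event#13 t=33s outcome=F: state=OPEN
  event#14 t=36s outcome=S: state=OPEN
  event#15 t=40s outcome=F: state=OPEN

Answer: CCCCOOOOOOOOOOO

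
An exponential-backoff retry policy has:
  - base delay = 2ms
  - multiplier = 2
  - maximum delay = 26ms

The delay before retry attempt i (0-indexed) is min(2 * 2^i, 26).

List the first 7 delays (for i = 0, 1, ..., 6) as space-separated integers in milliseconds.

Computing each delay:
  i=0: min(2*2^0, 26) = 2
  i=1: min(2*2^1, 26) = 4
  i=2: min(2*2^2, 26) = 8
  i=3: min(2*2^3, 26) = 16
  i=4: min(2*2^4, 26) = 26
  i=5: min(2*2^5, 26) = 26
  i=6: min(2*2^6, 26) = 26

Answer: 2 4 8 16 26 26 26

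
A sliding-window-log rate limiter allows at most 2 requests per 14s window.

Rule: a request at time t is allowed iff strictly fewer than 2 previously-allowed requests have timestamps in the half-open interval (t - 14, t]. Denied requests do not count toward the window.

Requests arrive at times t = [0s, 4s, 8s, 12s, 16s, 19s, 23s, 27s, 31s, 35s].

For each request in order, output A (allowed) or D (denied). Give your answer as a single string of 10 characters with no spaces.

Answer: AADDAADDAA

Derivation:
Tracking allowed requests in the window:
  req#1 t=0s: ALLOW
  req#2 t=4s: ALLOW
  req#3 t=8s: DENY
  req#4 t=12s: DENY
  req#5 t=16s: ALLOW
  req#6 t=19s: ALLOW
  req#7 t=23s: DENY
  req#8 t=27s: DENY
  req#9 t=31s: ALLOW
  req#10 t=35s: ALLOW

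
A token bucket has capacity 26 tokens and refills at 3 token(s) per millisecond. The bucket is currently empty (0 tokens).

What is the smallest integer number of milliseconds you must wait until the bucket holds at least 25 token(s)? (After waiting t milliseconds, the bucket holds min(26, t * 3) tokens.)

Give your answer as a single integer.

Need t * 3 >= 25, so t >= 25/3.
Smallest integer t = ceil(25/3) = 9.

Answer: 9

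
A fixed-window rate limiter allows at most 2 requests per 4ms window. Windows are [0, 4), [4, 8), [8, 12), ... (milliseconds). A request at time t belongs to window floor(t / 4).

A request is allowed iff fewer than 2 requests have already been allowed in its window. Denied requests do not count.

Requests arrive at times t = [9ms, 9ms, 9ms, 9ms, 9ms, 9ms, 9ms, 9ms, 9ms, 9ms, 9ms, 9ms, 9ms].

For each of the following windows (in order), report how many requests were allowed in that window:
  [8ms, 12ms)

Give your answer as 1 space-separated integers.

Answer: 2

Derivation:
Processing requests:
  req#1 t=9ms (window 2): ALLOW
  req#2 t=9ms (window 2): ALLOW
  req#3 t=9ms (window 2): DENY
  req#4 t=9ms (window 2): DENY
  req#5 t=9ms (window 2): DENY
  req#6 t=9ms (window 2): DENY
  req#7 t=9ms (window 2): DENY
  req#8 t=9ms (window 2): DENY
  req#9 t=9ms (window 2): DENY
  req#10 t=9ms (window 2): DENY
  req#11 t=9ms (window 2): DENY
  req#12 t=9ms (window 2): DENY
  req#13 t=9ms (window 2): DENY

Allowed counts by window: 2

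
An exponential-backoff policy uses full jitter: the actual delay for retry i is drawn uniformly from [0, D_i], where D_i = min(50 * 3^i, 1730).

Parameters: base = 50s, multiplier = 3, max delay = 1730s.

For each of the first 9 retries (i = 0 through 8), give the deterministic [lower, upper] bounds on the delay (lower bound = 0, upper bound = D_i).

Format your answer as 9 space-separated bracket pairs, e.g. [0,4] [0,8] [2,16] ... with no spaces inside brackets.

Answer: [0,50] [0,150] [0,450] [0,1350] [0,1730] [0,1730] [0,1730] [0,1730] [0,1730]

Derivation:
Computing bounds per retry:
  i=0: D_i=min(50*3^0,1730)=50, bounds=[0,50]
  i=1: D_i=min(50*3^1,1730)=150, bounds=[0,150]
  i=2: D_i=min(50*3^2,1730)=450, bounds=[0,450]
  i=3: D_i=min(50*3^3,1730)=1350, bounds=[0,1350]
  i=4: D_i=min(50*3^4,1730)=1730, bounds=[0,1730]
  i=5: D_i=min(50*3^5,1730)=1730, bounds=[0,1730]
  i=6: D_i=min(50*3^6,1730)=1730, bounds=[0,1730]
  i=7: D_i=min(50*3^7,1730)=1730, bounds=[0,1730]
  i=8: D_i=min(50*3^8,1730)=1730, bounds=[0,1730]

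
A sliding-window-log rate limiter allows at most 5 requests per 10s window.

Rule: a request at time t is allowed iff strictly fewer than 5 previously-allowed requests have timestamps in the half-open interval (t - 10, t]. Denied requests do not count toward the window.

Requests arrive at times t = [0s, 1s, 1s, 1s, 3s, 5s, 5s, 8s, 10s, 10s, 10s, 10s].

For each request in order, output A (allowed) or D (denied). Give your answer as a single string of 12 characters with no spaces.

Answer: AAAAADDDADDD

Derivation:
Tracking allowed requests in the window:
  req#1 t=0s: ALLOW
  req#2 t=1s: ALLOW
  req#3 t=1s: ALLOW
  req#4 t=1s: ALLOW
  req#5 t=3s: ALLOW
  req#6 t=5s: DENY
  req#7 t=5s: DENY
  req#8 t=8s: DENY
  req#9 t=10s: ALLOW
  req#10 t=10s: DENY
  req#11 t=10s: DENY
  req#12 t=10s: DENY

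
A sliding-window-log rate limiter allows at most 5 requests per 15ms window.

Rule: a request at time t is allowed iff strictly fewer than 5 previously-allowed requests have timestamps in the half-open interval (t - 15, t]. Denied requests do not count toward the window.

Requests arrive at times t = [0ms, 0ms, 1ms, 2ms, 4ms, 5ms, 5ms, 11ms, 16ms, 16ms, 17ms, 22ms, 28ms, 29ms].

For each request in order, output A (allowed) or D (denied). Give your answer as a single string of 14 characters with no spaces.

Answer: AAAAADDDAAAAAD

Derivation:
Tracking allowed requests in the window:
  req#1 t=0ms: ALLOW
  req#2 t=0ms: ALLOW
  req#3 t=1ms: ALLOW
  req#4 t=2ms: ALLOW
  req#5 t=4ms: ALLOW
  req#6 t=5ms: DENY
  req#7 t=5ms: DENY
  req#8 t=11ms: DENY
  req#9 t=16ms: ALLOW
  req#10 t=16ms: ALLOW
  req#11 t=17ms: ALLOW
  req#12 t=22ms: ALLOW
  req#13 t=28ms: ALLOW
  req#14 t=29ms: DENY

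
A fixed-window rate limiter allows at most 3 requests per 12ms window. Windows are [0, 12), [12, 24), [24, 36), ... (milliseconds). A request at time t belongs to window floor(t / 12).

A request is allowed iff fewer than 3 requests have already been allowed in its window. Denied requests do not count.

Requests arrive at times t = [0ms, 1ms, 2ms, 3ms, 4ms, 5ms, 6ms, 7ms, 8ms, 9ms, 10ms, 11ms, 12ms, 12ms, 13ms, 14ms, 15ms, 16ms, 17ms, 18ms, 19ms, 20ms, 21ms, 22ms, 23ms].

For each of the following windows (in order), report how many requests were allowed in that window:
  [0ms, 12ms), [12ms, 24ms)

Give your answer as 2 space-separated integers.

Processing requests:
  req#1 t=0ms (window 0): ALLOW
  req#2 t=1ms (window 0): ALLOW
  req#3 t=2ms (window 0): ALLOW
  req#4 t=3ms (window 0): DENY
  req#5 t=4ms (window 0): DENY
  req#6 t=5ms (window 0): DENY
  req#7 t=6ms (window 0): DENY
  req#8 t=7ms (window 0): DENY
  req#9 t=8ms (window 0): DENY
  req#10 t=9ms (window 0): DENY
  req#11 t=10ms (window 0): DENY
  req#12 t=11ms (window 0): DENY
  req#13 t=12ms (window 1): ALLOW
  req#14 t=12ms (window 1): ALLOW
  req#15 t=13ms (window 1): ALLOW
  req#16 t=14ms (window 1): DENY
  req#17 t=15ms (window 1): DENY
  req#18 t=16ms (window 1): DENY
  req#19 t=17ms (window 1): DENY
  req#20 t=18ms (window 1): DENY
  req#21 t=19ms (window 1): DENY
  req#22 t=20ms (window 1): DENY
  req#23 t=21ms (window 1): DENY
  req#24 t=22ms (window 1): DENY
  req#25 t=23ms (window 1): DENY

Allowed counts by window: 3 3

Answer: 3 3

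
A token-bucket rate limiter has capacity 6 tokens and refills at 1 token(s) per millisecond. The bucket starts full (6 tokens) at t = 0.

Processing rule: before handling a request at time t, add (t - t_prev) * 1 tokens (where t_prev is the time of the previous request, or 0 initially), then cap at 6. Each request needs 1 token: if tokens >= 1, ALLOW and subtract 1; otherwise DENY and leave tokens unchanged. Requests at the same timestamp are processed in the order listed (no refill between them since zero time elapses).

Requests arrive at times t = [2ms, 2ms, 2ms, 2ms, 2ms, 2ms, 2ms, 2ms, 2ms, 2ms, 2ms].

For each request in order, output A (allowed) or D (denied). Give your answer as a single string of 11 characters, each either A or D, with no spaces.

Simulating step by step:
  req#1 t=2ms: ALLOW
  req#2 t=2ms: ALLOW
  req#3 t=2ms: ALLOW
  req#4 t=2ms: ALLOW
  req#5 t=2ms: ALLOW
  req#6 t=2ms: ALLOW
  req#7 t=2ms: DENY
  req#8 t=2ms: DENY
  req#9 t=2ms: DENY
  req#10 t=2ms: DENY
  req#11 t=2ms: DENY

Answer: AAAAAADDDDD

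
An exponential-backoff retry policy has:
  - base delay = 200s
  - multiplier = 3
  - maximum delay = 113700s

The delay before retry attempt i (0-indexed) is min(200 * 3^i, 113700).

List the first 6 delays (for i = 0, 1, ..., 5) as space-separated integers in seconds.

Computing each delay:
  i=0: min(200*3^0, 113700) = 200
  i=1: min(200*3^1, 113700) = 600
  i=2: min(200*3^2, 113700) = 1800
  i=3: min(200*3^3, 113700) = 5400
  i=4: min(200*3^4, 113700) = 16200
  i=5: min(200*3^5, 113700) = 48600

Answer: 200 600 1800 5400 16200 48600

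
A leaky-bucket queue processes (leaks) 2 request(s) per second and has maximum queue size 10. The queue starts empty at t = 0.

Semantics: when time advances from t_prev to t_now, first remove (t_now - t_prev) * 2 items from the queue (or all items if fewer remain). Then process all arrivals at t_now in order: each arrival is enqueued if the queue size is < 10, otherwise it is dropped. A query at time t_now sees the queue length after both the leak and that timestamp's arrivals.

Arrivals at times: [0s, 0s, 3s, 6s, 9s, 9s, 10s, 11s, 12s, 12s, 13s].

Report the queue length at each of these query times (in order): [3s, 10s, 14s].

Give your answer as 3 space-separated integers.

Queue lengths at query times:
  query t=3s: backlog = 1
  query t=10s: backlog = 1
  query t=14s: backlog = 0

Answer: 1 1 0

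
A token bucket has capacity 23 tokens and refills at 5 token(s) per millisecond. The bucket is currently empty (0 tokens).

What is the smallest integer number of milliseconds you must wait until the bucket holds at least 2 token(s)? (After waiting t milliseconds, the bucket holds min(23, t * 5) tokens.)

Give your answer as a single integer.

Answer: 1

Derivation:
Need t * 5 >= 2, so t >= 2/5.
Smallest integer t = ceil(2/5) = 1.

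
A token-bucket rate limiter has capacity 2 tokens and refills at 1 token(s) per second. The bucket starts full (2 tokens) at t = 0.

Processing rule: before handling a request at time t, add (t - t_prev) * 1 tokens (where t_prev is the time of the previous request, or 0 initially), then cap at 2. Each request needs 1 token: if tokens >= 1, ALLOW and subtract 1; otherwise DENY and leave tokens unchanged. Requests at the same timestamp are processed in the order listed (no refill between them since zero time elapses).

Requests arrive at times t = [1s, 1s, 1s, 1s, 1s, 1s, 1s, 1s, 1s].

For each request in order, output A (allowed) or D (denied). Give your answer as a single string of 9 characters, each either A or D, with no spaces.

Answer: AADDDDDDD

Derivation:
Simulating step by step:
  req#1 t=1s: ALLOW
  req#2 t=1s: ALLOW
  req#3 t=1s: DENY
  req#4 t=1s: DENY
  req#5 t=1s: DENY
  req#6 t=1s: DENY
  req#7 t=1s: DENY
  req#8 t=1s: DENY
  req#9 t=1s: DENY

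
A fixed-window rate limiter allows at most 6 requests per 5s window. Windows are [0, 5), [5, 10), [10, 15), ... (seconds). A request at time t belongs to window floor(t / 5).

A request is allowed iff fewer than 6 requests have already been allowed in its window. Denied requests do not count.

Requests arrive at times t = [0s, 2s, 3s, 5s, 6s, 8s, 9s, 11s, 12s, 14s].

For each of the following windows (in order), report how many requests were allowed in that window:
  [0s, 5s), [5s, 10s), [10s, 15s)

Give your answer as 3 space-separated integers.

Answer: 3 4 3

Derivation:
Processing requests:
  req#1 t=0s (window 0): ALLOW
  req#2 t=2s (window 0): ALLOW
  req#3 t=3s (window 0): ALLOW
  req#4 t=5s (window 1): ALLOW
  req#5 t=6s (window 1): ALLOW
  req#6 t=8s (window 1): ALLOW
  req#7 t=9s (window 1): ALLOW
  req#8 t=11s (window 2): ALLOW
  req#9 t=12s (window 2): ALLOW
  req#10 t=14s (window 2): ALLOW

Allowed counts by window: 3 4 3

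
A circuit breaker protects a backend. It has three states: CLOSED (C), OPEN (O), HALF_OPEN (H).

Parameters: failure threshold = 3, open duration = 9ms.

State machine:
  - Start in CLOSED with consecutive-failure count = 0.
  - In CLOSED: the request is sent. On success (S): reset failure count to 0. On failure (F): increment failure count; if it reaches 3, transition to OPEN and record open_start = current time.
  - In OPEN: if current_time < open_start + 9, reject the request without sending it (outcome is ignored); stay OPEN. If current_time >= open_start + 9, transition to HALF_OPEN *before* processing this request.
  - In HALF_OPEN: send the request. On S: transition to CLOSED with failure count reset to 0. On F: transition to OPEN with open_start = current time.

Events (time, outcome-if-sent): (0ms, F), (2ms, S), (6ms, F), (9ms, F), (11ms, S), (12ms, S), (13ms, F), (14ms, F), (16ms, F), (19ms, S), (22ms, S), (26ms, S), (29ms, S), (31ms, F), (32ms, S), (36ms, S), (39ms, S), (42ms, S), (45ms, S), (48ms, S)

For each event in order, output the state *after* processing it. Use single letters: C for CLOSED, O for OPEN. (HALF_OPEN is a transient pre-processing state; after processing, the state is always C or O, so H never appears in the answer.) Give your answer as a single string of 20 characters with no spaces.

Answer: CCCCCCCCOOOCCCCCCCCC

Derivation:
State after each event:
  event#1 t=0ms outcome=F: state=CLOSED
  event#2 t=2ms outcome=S: state=CLOSED
  event#3 t=6ms outcome=F: state=CLOSED
  event#4 t=9ms outcome=F: state=CLOSED
  event#5 t=11ms outcome=S: state=CLOSED
  event#6 t=12ms outcome=S: state=CLOSED
  event#7 t=13ms outcome=F: state=CLOSED
  event#8 t=14ms outcome=F: state=CLOSED
  event#9 t=16ms outcome=F: state=OPEN
  event#10 t=19ms outcome=S: state=OPEN
  event#11 t=22ms outcome=S: state=OPEN
  event#12 t=26ms outcome=S: state=CLOSED
  event#13 t=29ms outcome=S: state=CLOSED
  event#14 t=31ms outcome=F: state=CLOSED
  event#15 t=32ms outcome=S: state=CLOSED
  event#16 t=36ms outcome=S: state=CLOSED
  event#17 t=39ms outcome=S: state=CLOSED
  event#18 t=42ms outcome=S: state=CLOSED
  event#19 t=45ms outcome=S: state=CLOSED
  event#20 t=48ms outcome=S: state=CLOSED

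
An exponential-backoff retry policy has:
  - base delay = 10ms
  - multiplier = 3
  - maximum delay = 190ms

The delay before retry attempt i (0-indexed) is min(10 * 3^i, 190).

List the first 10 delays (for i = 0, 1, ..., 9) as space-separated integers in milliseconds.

Answer: 10 30 90 190 190 190 190 190 190 190

Derivation:
Computing each delay:
  i=0: min(10*3^0, 190) = 10
  i=1: min(10*3^1, 190) = 30
  i=2: min(10*3^2, 190) = 90
  i=3: min(10*3^3, 190) = 190
  i=4: min(10*3^4, 190) = 190
  i=5: min(10*3^5, 190) = 190
  i=6: min(10*3^6, 190) = 190
  i=7: min(10*3^7, 190) = 190
  i=8: min(10*3^8, 190) = 190
  i=9: min(10*3^9, 190) = 190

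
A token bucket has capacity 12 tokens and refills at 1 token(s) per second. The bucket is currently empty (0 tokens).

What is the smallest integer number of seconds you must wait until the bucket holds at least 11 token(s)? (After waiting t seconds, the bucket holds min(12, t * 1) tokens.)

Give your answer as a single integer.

Need t * 1 >= 11, so t >= 11/1.
Smallest integer t = ceil(11/1) = 11.

Answer: 11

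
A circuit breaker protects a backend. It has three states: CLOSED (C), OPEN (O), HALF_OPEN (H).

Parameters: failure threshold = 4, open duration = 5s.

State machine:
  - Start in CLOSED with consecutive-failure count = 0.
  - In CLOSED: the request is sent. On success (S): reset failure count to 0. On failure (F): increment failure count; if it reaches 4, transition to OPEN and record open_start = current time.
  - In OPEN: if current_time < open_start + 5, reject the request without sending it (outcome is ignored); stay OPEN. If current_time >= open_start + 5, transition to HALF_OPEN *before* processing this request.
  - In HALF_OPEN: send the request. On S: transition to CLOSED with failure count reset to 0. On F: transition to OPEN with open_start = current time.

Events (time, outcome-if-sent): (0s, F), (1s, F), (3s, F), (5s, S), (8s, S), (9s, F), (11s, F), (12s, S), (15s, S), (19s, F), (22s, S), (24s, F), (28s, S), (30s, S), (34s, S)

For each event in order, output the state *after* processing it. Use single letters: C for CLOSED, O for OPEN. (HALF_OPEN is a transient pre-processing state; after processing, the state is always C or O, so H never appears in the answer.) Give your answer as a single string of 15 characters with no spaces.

Answer: CCCCCCCCCCCCCCC

Derivation:
State after each event:
  event#1 t=0s outcome=F: state=CLOSED
  event#2 t=1s outcome=F: state=CLOSED
  event#3 t=3s outcome=F: state=CLOSED
  event#4 t=5s outcome=S: state=CLOSED
  event#5 t=8s outcome=S: state=CLOSED
  event#6 t=9s outcome=F: state=CLOSED
  event#7 t=11s outcome=F: state=CLOSED
  event#8 t=12s outcome=S: state=CLOSED
  event#9 t=15s outcome=S: state=CLOSED
  event#10 t=19s outcome=F: state=CLOSED
  event#11 t=22s outcome=S: state=CLOSED
  event#12 t=24s outcome=F: state=CLOSED
  event#13 t=28s outcome=S: state=CLOSED
  event#14 t=30s outcome=S: state=CLOSED
  event#15 t=34s outcome=S: state=CLOSED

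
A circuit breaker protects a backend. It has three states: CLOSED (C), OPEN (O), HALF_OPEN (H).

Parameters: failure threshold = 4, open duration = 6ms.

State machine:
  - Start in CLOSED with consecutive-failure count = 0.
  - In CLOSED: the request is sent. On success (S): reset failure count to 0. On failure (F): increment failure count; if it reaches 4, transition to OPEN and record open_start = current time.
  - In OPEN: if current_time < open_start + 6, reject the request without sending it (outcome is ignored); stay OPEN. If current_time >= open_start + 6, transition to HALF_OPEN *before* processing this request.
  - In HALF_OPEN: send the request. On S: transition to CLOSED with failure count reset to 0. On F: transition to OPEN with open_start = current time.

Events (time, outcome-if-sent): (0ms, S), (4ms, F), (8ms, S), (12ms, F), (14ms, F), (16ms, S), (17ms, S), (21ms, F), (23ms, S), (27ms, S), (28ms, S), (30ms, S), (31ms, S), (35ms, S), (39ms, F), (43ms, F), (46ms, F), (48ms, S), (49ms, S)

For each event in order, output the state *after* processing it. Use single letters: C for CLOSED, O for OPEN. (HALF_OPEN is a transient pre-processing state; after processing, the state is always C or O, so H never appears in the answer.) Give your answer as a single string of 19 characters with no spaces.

State after each event:
  event#1 t=0ms outcome=S: state=CLOSED
  event#2 t=4ms outcome=F: state=CLOSED
  event#3 t=8ms outcome=S: state=CLOSED
  event#4 t=12ms outcome=F: state=CLOSED
  event#5 t=14ms outcome=F: state=CLOSED
  event#6 t=16ms outcome=S: state=CLOSED
  event#7 t=17ms outcome=S: state=CLOSED
  event#8 t=21ms outcome=F: state=CLOSED
  event#9 t=23ms outcome=S: state=CLOSED
  event#10 t=27ms outcome=S: state=CLOSED
  event#11 t=28ms outcome=S: state=CLOSED
  event#12 t=30ms outcome=S: state=CLOSED
  event#13 t=31ms outcome=S: state=CLOSED
  event#14 t=35ms outcome=S: state=CLOSED
  event#15 t=39ms outcome=F: state=CLOSED
  event#16 t=43ms outcome=F: state=CLOSED
  event#17 t=46ms outcome=F: state=CLOSED
  event#18 t=48ms outcome=S: state=CLOSED
  event#19 t=49ms outcome=S: state=CLOSED

Answer: CCCCCCCCCCCCCCCCCCC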